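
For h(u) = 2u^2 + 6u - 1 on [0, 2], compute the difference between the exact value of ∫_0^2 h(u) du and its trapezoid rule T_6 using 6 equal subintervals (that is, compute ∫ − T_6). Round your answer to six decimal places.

Exact integral: ∫_0^2 h(u) du ≈ 15.33333333.
T_6 ≈ 15.40740741.
Error ≈ 15.33333333 − 15.40740741 ≈ -0.074074.

-0.074074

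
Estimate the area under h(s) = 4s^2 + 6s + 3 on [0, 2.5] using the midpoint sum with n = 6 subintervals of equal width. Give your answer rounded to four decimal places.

46.9387

Δs = (2.5 − 0)/6 = 5/12.
Midpoints: 5/24, 0.625, 25/24, 35/24, 1.875, 55/24.
h(5/24) = 637/144, h(0.625) = 8.3125, h(25/24) = 1957/144, h(35/24) = 2917/144, h(1.875) = 28.3125, h(55/24) = 5437/144.
Sum = Δs · [h(5/24) + h(0.625) + h(25/24) + ...].
Sum ≈ 46.9387.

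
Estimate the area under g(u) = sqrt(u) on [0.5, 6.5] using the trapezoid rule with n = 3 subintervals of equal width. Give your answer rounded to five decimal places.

10.66153

Δu = (6.5 − 0.5)/3 = 2.
g(0.5) ≈ 0.70711, g(2.5) ≈ 1.58114, g(4.5) ≈ 2.12132, g(6.5) ≈ 2.54951.
T_3 = (Δu/2)·[g(u_0) + 2g(u_1) + 2g(u_2) + g(u_3)].
Sum ≈ 10.66153.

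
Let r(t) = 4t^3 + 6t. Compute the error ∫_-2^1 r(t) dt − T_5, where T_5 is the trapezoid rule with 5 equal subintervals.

1.08

Exact integral: ∫_-2^1 r(t) dt = -24.
T_5 = -25.08.
Error = -24 − (-25.08) = 1.08.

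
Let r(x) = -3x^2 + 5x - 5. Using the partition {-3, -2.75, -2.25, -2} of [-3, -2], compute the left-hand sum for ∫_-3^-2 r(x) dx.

Subinterval widths: 0.25, 0.5, 0.25.
Left endpoints: -3, -2.75, -2.25.
r(-3) = -47, r(-2.75) = -41.4375, r(-2.25) = -31.4375.
Sum = Σ Δx_i · r(x_i).
Sum = -40.328125.

-40.328125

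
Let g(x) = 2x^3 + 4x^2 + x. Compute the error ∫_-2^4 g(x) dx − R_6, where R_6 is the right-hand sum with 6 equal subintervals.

-109

Exact integral: ∫_-2^4 g(x) dx = 222.
R_6 = 331.
Error = 222 − 331 = -109.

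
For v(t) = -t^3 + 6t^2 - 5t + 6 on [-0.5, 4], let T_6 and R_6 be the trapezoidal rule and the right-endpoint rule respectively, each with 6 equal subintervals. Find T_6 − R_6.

-2.953125

T_6 = 52.20703125.
R_6 = 55.16015625.
T_6 − R_6 = -2.953125.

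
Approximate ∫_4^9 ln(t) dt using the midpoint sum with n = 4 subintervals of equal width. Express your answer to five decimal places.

9.23880

Δt = (9 − 4)/4 = 1.25.
Midpoints: 4.625, 5.875, 7.125, 8.375.
f(4.625) ≈ 1.53148, f(5.875) ≈ 1.77071, f(7.125) ≈ 1.96361, f(8.375) ≈ 2.12525.
Sum = Δt · [f(4.625) + f(5.875) + f(7.125) + f(8.375)].
Sum ≈ 9.23880.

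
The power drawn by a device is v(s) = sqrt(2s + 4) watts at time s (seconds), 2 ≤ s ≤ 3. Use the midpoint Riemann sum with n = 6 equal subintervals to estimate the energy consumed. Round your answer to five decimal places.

Δs = (3 − 2)/6 = 1/6.
Midpoints: 25/12, 2.25, 29/12, 31/12, 2.75, 35/12.
v(25/12) ≈ 2.85774, v(2.25) ≈ 2.91548, v(29/12) ≈ 2.97209, v(31/12) ≈ 3.02765, v(2.75) ≈ 3.08221, v(35/12) ≈ 3.13581.
Sum = Δs · [v(25/12) + v(2.25) + v(29/12) + ...].
Sum ≈ 2.99850.

2.99850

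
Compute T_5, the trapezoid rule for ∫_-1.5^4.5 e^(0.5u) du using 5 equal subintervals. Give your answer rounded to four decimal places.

Δu = (4.5 − (-1.5))/5 = 1.2.
f(-1.5) ≈ 0.4724, f(-0.3) ≈ 0.8607, f(0.9) ≈ 1.5683, f(2.1) ≈ 2.8577, f(3.3) ≈ 5.2070, f(4.5) ≈ 9.4877.
T_5 = (Δu/2)·[f(u_0) + 2f(u_1) + ... + 2f(u_{4}) + f(u_5)].
Sum ≈ 18.5684.

18.5684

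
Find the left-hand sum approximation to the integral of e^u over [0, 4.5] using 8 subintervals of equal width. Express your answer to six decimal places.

66.315910

Δu = (4.5 − 0)/8 = 0.5625.
Left endpoints: 0, 0.5625, 1.125, 1.6875, 2.25, 2.8125, 3.375, 3.9375.
f(0) ≈ 1.000000, f(0.5625) ≈ 1.755055, f(1.125) ≈ 3.080217, f(1.6875) ≈ 5.405949, f(2.25) ≈ 9.487736, f(2.8125) ≈ 16.651495, f(3.375) ≈ 29.224284, f(3.9375) ≈ 51.290215.
Sum = Δu · [f(0) + f(0.5625) + f(1.125) + ...].
Sum ≈ 66.315910.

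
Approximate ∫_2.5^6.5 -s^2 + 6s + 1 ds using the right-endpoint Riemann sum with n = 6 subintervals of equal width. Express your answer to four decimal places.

Δs = (6.5 − 2.5)/6 = 2/3.
Right endpoints: 19/6, 23/6, 4.5, 31/6, 35/6, 6.5.
f(19/6) = 359/36, f(23/6) = 335/36, f(4.5) = 7.75, f(31/6) = 191/36, f(35/6) = 71/36, f(6.5) = -2.25.
Sum = Δs · [f(19/6) + f(23/6) + f(4.5) + ...].
Sum ≈ 21.3704.

21.3704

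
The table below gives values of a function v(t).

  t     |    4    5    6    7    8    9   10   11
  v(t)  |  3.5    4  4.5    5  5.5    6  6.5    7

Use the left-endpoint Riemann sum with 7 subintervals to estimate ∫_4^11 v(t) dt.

Δt = 1.
Sum = 1·[3.5 + 4 + 4.5 + 5 + 5.5 + 6 + 6.5] = 35.

35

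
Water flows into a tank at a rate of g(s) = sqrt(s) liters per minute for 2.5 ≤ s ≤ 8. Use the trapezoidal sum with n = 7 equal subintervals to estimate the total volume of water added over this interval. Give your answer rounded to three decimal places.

Δs = (8 − 2.5)/7 = 11/14.
g(2.5) ≈ 1.581, g(23/7) ≈ 1.813, g(57/14) ≈ 2.018, g(34/7) ≈ 2.204, g(79/14) ≈ 2.375, g(45/7) ≈ 2.535, g(101/14) ≈ 2.686, g(8) ≈ 2.828.
T_7 = (Δs/2)·[g(s_0) + 2g(s_1) + ... + 2g(s_{6}) + g(s_7)].
Sum ≈ 12.443.

12.443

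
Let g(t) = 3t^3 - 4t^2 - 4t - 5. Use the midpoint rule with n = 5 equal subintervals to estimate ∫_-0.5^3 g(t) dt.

-11.4996875

Δt = (3 − (-0.5))/5 = 0.7.
Midpoints: -0.15, 0.55, 1.25, 1.95, 2.65.
g(-0.15) = -4.500125, g(0.55) = -7.910875, g(1.25) = -10.390625, g(1.95) = -5.765375, g(2.65) = 12.138875.
Sum = Δt · [g(-0.15) + g(0.55) + g(1.25) + g(1.95) + g(2.65)].
Sum = -11.4996875.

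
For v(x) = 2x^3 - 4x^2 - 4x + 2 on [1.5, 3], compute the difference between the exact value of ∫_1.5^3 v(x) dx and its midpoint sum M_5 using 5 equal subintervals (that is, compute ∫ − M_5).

0.106875

Exact integral: ∫_1.5^3 v(x) dx = -4.03125.
M_5 = -4.138125.
Error = -4.03125 − (-4.138125) = 0.106875.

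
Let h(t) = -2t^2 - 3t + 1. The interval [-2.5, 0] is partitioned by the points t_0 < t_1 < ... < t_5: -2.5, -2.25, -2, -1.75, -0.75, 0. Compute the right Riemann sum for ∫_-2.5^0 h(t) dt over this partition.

2.0625

Subinterval widths: 0.25, 0.25, 0.25, 1, 0.75.
Right endpoints: -2.25, -2, -1.75, -0.75, 0.
h(-2.25) = -2.375, h(-2) = -1, h(-1.75) = 0.125, h(-0.75) = 2.125, h(0) = 1.
Sum = Σ Δt_i · h(t_i).
Sum = 2.0625.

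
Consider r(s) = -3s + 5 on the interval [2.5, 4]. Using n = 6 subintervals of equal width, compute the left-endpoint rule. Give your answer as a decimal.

-6.5625

Δs = (4 − 2.5)/6 = 0.25.
Left endpoints: 2.5, 2.75, 3, 3.25, 3.5, 3.75.
r(2.5) = -2.5, r(2.75) = -3.25, r(3) = -4, r(3.25) = -4.75, r(3.5) = -5.5, r(3.75) = -6.25.
Sum = Δs · [r(2.5) + r(2.75) + r(3) + ...].
Sum = -6.5625.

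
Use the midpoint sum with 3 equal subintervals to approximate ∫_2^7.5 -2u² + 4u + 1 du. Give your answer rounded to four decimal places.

Δu = (7.5 − 2)/3 = 11/6.
Midpoints: 35/12, 4.75, 79/12.
f(35/12) = -313/72, f(4.75) = -25.125, f(79/12) = -4273/72.
Sum = Δu · [f(35/12) + f(4.75) + f(79/12)].
Sum ≈ -162.8356.

-162.8356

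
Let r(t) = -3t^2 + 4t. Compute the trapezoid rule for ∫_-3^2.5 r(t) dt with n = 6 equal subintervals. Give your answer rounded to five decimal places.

-50.43576

Δt = (2.5 − (-3))/6 = 11/12.
r(-3) = -39, r(-25/12) = -1025/48, r(-7/6) = -8.75, r(-0.25) = -1.1875, r(2/3) = 4/3, r(19/12) = -1.1875, r(2.5) = -8.75.
T_6 = (Δt/2)·[r(t_0) + 2r(t_1) + ... + 2r(t_{5}) + r(t_6)].
Sum ≈ -50.43576.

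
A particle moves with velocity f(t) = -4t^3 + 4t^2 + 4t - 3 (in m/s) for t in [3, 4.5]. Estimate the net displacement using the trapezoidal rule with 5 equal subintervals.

Δt = (4.5 − 3)/5 = 0.3.
f(3) = -63, f(3.3) = -89.988, f(3.6) = -123.384, f(3.9) = -163.836, f(4.2) = -211.992, f(4.5) = -268.5.
T_5 = (Δt/2)·[f(t_0) + 2f(t_1) + ... + 2f(t_{4}) + f(t_5)].
Sum = -226.485.

-226.485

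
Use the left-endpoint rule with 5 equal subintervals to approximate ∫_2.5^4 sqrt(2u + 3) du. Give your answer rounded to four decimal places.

Δu = (4 − 2.5)/5 = 0.3.
Left endpoints: 2.5, 2.8, 3.1, 3.4, 3.7.
f(2.5) ≈ 2.8284, f(2.8) ≈ 2.9326, f(3.1) ≈ 3.0332, f(3.4) ≈ 3.1305, f(3.7) ≈ 3.2249.
Sum = Δu · [f(2.5) + f(2.8) + f(3.1) + f(3.4) + f(3.7)].
Sum ≈ 4.5449.

4.5449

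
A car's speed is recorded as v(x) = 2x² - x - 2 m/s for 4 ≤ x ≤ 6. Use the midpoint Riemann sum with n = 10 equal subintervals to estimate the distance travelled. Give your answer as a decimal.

87.32

Δx = (6 − 4)/10 = 0.2.
Midpoints: 4.1, 4.3, 4.5, 4.7, 4.9, 5.1, 5.3, 5.5, 5.7, 5.9.
v(4.1) = 27.52, v(4.3) = 30.68, v(4.5) = 34, v(4.7) = 37.48, v(4.9) = 41.12, v(5.1) = 44.92, v(5.3) = 48.88, v(5.5) = 53, v(5.7) = 57.28, v(5.9) = 61.72.
Sum = Δx · [v(4.1) + v(4.3) + v(4.5) + ...].
Sum = 87.32.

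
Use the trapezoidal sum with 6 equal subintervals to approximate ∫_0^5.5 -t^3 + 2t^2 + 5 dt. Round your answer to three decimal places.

-95.163

Δt = (5.5 − 0)/6 = 11/12.
f(0) = 5, f(11/12) = 10213/1728, f(11/6) = 1201/216, f(2.75) = -0.671875, f(11/3) = -470/27, f(55/12) = -85135/1728, f(5.5) = -100.875.
T_6 = (Δt/2)·[f(t_0) + 2f(t_1) + ... + 2f(t_{5}) + f(t_6)].
Sum ≈ -95.163.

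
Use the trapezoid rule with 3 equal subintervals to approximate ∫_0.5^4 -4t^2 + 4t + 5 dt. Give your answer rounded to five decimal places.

Δt = (4 − 0.5)/3 = 7/6.
f(0.5) = 6, f(5/3) = 5/9, f(17/6) = -142/9, f(4) = -43.
T_3 = (Δt/2)·[f(t_0) + 2f(t_1) + 2f(t_2) + f(t_3)].
Sum ≈ -39.34259.

-39.34259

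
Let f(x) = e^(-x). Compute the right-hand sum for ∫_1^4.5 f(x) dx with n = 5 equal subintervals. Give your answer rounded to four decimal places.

Δx = (4.5 − 1)/5 = 0.7.
Right endpoints: 1.7, 2.4, 3.1, 3.8, 4.5.
f(1.7) ≈ 0.1827, f(2.4) ≈ 0.0907, f(3.1) ≈ 0.0450, f(3.8) ≈ 0.0224, f(4.5) ≈ 0.0111.
Sum = Δx · [f(1.7) + f(2.4) + f(3.1) + f(3.8) + f(4.5)].
Sum ≈ 0.2464.

0.2464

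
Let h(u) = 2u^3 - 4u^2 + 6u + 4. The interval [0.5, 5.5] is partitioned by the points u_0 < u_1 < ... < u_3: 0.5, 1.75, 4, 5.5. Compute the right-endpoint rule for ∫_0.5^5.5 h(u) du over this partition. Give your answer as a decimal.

Subinterval widths: 1.25, 2.25, 1.5.
Right endpoints: 1.75, 4, 5.5.
h(1.75) = 12.96875, h(4) = 92, h(5.5) = 248.75.
Sum = Σ Δu_i · h(u_i).
Sum = 596.3359375.

596.3359375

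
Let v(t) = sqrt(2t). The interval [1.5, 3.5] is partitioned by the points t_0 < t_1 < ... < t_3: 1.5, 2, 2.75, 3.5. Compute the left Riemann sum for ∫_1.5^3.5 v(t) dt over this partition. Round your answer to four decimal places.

Subinterval widths: 0.5, 0.75, 0.75.
Left endpoints: 1.5, 2, 2.75.
v(1.5) ≈ 1.7321, v(2) ≈ 2.0000, v(2.75) ≈ 2.3452.
Sum = Σ Δt_i · v(t_i).
Sum ≈ 4.1249.

4.1249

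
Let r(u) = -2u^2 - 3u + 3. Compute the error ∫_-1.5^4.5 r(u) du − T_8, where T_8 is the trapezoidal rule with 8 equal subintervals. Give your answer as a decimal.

Exact integral: ∫_-1.5^4.5 r(u) du = -72.
T_8 = -73.125.
Error = -72 − (-73.125) = 1.125.

1.125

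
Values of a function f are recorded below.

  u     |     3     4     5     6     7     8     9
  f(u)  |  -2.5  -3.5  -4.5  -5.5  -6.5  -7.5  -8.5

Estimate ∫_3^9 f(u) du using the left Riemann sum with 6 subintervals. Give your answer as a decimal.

Δu = 1.
Sum = 1·[(-2.5) + (-3.5) + (-4.5) + (-5.5) + (-6.5) + (-7.5)] = -30.

-30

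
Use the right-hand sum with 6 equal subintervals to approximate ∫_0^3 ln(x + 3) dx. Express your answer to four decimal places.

4.6245

Δx = (3 − 0)/6 = 0.5.
Right endpoints: 0.5, 1, 1.5, 2, 2.5, 3.
f(0.5) ≈ 1.2528, f(1) ≈ 1.3863, f(1.5) ≈ 1.5041, f(2) ≈ 1.6094, f(2.5) ≈ 1.7047, f(3) ≈ 1.7918.
Sum = Δx · [f(0.5) + f(1) + f(1.5) + ...].
Sum ≈ 4.6245.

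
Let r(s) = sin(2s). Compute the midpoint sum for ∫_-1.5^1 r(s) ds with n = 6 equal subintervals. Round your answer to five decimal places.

Δs = (1 − (-1.5))/6 = 5/12.
Midpoints: -31/24, -0.875, -11/24, -1/24, 0.375, 19/24.
r(-31/24) ≈ -0.52971, r(-0.875) ≈ -0.98399, r(-11/24) ≈ -0.79358, r(-1/24) ≈ -0.08324, r(0.375) ≈ 0.68164, r(19/24) ≈ 0.99992.
Sum = Δs · [r(-31/24) + r(-0.875) + r(-11/24) + ...].
Sum ≈ -0.29540.

-0.29540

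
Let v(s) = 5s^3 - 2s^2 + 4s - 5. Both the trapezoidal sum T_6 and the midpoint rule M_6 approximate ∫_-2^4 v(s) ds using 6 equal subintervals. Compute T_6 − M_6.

19.5

T_6 = 259.
M_6 = 239.5.
T_6 − M_6 = 19.5.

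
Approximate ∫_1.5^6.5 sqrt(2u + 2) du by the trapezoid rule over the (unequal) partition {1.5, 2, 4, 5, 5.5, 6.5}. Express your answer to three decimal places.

Subinterval widths: 0.5, 2, 1, 0.5, 1.
f(1.5) ≈ 2.236, f(2) ≈ 2.449, f(4) ≈ 3.162, f(5) ≈ 3.464, f(5.5) ≈ 3.606, f(6.5) ≈ 3.873.
On each subinterval the trapezoid contributes (Δu_i/2)·[f(u_{i-1}) + f(u_i)].
Sum ≈ 15.603.

15.603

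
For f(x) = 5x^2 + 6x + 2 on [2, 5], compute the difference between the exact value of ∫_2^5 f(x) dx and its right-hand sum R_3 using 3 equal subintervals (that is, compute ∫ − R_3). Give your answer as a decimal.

-64

Exact integral: ∫_2^5 f(x) dx = 264.
R_3 = 328.
Error = 264 − 328 = -64.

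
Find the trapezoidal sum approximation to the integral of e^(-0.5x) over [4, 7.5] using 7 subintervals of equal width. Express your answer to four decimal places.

0.2248

Δx = (7.5 − 4)/7 = 0.5.
f(4) ≈ 0.1353, f(4.5) ≈ 0.1054, f(5) ≈ 0.0821, f(5.5) ≈ 0.0639, f(6) ≈ 0.0498, f(6.5) ≈ 0.0388, f(7) ≈ 0.0302, f(7.5) ≈ 0.0235.
T_7 = (Δx/2)·[f(x_0) + 2f(x_1) + ... + 2f(x_{6}) + f(x_7)].
Sum ≈ 0.2248.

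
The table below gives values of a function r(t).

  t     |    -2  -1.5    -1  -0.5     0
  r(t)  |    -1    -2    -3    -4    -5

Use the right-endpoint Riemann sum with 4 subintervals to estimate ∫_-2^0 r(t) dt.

-7

Δt = 0.5.
Sum = 0.5·[(-2) + (-3) + (-4) + (-5)] = -7.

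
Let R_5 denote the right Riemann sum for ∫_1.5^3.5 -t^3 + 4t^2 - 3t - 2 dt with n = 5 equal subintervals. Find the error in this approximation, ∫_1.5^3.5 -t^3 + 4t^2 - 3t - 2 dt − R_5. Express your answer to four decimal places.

1.2867

Exact integral: ∫_1.5^3.5 f(t) dt ≈ -2.583333.
R_5 = -3.87.
Error ≈ -2.583333 − (-3.87) ≈ 1.2867.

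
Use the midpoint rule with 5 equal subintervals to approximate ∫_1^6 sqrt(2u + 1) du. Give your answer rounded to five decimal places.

Δu = (6 − 1)/5 = 1.
Midpoints: 1.5, 2.5, 3.5, 4.5, 5.5.
f(1.5) ≈ 2.00000, f(2.5) ≈ 2.44949, f(3.5) ≈ 2.82843, f(4.5) ≈ 3.16228, f(5.5) ≈ 3.46410.
Sum = Δu · [f(1.5) + f(2.5) + f(3.5) + f(4.5) + f(5.5)].
Sum ≈ 13.90430.

13.90430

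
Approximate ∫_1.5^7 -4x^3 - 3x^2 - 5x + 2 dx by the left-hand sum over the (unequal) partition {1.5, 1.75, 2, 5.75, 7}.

-1318.75

Subinterval widths: 0.25, 0.25, 3.75, 1.25.
Left endpoints: 1.5, 1.75, 2, 5.75.
f(1.5) = -25.75, f(1.75) = -37.375, f(2) = -52, f(5.75) = -886.375.
Sum = Σ Δx_i · f(x_i).
Sum = -1318.75.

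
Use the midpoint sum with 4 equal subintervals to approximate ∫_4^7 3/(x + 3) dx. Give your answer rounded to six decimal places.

1.069295

Δx = (7 − 4)/4 = 0.75.
Midpoints: 4.375, 5.125, 5.875, 6.625.
f(4.375) = 24/59, f(5.125) = 24/65, f(5.875) = 24/71, f(6.625) = 24/77.
Sum = Δx · [f(4.375) + f(5.125) + f(5.875) + f(6.625)].
Sum ≈ 1.069295.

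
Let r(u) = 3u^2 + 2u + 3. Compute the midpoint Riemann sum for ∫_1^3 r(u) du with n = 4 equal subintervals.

39.875

Δu = (3 − 1)/4 = 0.5.
Midpoints: 1.25, 1.75, 2.25, 2.75.
r(1.25) = 10.1875, r(1.75) = 15.6875, r(2.25) = 22.6875, r(2.75) = 31.1875.
Sum = Δu · [r(1.25) + r(1.75) + r(2.25) + r(2.75)].
Sum = 39.875.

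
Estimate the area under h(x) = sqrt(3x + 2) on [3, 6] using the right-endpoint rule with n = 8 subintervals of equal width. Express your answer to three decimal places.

Δx = (6 − 3)/8 = 0.375.
Right endpoints: 3.375, 3.75, 4.125, 4.5, 4.875, 5.25, 5.625, 6.
h(3.375) ≈ 3.482, h(3.75) ≈ 3.640, h(4.125) ≈ 3.791, h(4.5) ≈ 3.937, h(4.875) ≈ 4.077, h(5.25) ≈ 4.213, h(5.625) ≈ 4.345, h(6) ≈ 4.472.
Sum = Δx · [h(3.375) + h(3.75) + h(4.125) + ...].
Sum ≈ 11.984.

11.984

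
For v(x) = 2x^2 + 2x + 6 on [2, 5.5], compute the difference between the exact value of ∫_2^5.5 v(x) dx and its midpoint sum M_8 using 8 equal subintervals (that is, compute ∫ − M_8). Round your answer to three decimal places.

0.112

Exact integral: ∫_2^5.5 v(x) dx ≈ 152.83333.
M_8 ≈ 152.72168.
Error ≈ 152.83333 − 152.72168 ≈ 0.112.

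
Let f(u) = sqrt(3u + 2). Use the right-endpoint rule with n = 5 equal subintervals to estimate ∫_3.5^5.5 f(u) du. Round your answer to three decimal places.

Δu = (5.5 − 3.5)/5 = 0.4.
Right endpoints: 3.9, 4.3, 4.7, 5.1, 5.5.
f(3.9) ≈ 3.701, f(4.3) ≈ 3.860, f(4.7) ≈ 4.012, f(5.1) ≈ 4.159, f(5.5) ≈ 4.301.
Sum = Δu · [f(3.9) + f(4.3) + f(4.7) + f(5.1) + f(5.5)].
Sum ≈ 8.014.

8.014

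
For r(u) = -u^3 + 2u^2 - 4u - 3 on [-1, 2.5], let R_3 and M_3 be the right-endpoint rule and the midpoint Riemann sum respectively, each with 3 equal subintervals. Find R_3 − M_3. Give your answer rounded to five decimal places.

R_3 ≈ -31.3703704.
M_3 ≈ -19.3330440.
R_3 − M_3 ≈ -12.03733.

-12.03733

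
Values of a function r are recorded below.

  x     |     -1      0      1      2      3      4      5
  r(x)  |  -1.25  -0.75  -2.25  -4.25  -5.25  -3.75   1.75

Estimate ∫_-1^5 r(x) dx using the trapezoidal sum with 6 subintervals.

-16

Δx = 1.
T_6 = (1/2)·[(-1.25) + 2·(-0.75) + 2·(-2.25) + 2·(-4.25) + 2·(-5.25) + 2·(-3.75) + 1.75] = -16.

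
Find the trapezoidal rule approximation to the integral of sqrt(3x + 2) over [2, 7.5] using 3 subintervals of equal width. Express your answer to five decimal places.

21.85740

Δx = (7.5 − 2)/3 = 11/6.
f(2) ≈ 2.82843, f(23/6) ≈ 3.67423, f(17/3) ≈ 4.35890, f(7.5) ≈ 4.94975.
T_3 = (Δx/2)·[f(x_0) + 2f(x_1) + 2f(x_2) + f(x_3)].
Sum ≈ 21.85740.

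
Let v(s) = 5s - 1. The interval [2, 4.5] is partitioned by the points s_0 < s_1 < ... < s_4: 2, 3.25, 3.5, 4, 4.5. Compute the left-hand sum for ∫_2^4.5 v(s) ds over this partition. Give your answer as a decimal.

32.8125

Subinterval widths: 1.25, 0.25, 0.5, 0.5.
Left endpoints: 2, 3.25, 3.5, 4.
v(2) = 9, v(3.25) = 15.25, v(3.5) = 16.5, v(4) = 19.
Sum = Σ Δs_i · v(s_i).
Sum = 32.8125.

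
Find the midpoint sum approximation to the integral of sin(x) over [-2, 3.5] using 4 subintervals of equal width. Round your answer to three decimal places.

Δx = (3.5 − (-2))/4 = 1.375.
Midpoints: -1.3125, 0.0625, 1.4375, 2.8125.
f(-1.3125) ≈ -0.967, f(0.0625) ≈ 0.062, f(1.4375) ≈ 0.991, f(2.8125) ≈ 0.323.
Sum = Δx · [f(-1.3125) + f(0.0625) + f(1.4375) + f(2.8125)].
Sum ≈ 0.564.

0.564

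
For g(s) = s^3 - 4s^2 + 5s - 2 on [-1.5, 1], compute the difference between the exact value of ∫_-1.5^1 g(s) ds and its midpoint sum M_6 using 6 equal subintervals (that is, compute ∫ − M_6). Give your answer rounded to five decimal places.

-0.17180

Exact integral: ∫_-1.5^1 g(s) ds ≈ -14.9739583.
M_6 ≈ -14.8021557.
Error ≈ -14.9739583 − (-14.8021557) ≈ -0.17180.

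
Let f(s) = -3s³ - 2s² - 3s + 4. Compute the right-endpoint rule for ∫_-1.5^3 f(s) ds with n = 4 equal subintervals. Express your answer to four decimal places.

Δs = (3 − (-1.5))/4 = 1.125.
Right endpoints: -0.375, 0.75, 1.875, 3.
f(-0.375) = 2561/512, f(0.75) = -0.640625, f(1.875) = -14557/512, f(3) = -104.
Sum = Δs · [f(-0.375) + f(0.75) + f(1.875) + f(3)].
Sum ≈ -144.0791.

-144.0791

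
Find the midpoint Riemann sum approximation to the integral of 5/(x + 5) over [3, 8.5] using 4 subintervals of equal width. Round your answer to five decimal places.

Δx = (8.5 − 3)/4 = 1.375.
Midpoints: 3.6875, 5.0625, 6.4375, 7.8125.
f(3.6875) = 80/139, f(5.0625) = 80/161, f(6.4375) = 80/183, f(7.8125) = 16/41.
Sum = Δx · [f(3.6875) + f(5.0625) + f(6.4375) + f(7.8125)].
Sum ≈ 2.61227.

2.61227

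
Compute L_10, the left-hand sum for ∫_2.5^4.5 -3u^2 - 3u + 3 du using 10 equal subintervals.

Δu = (4.5 − 2.5)/10 = 0.2.
Left endpoints: 2.5, 2.7, 2.9, 3.1, 3.3, 3.5, 3.7, 3.9, 4.1, 4.3.
f(2.5) = -23.25, f(2.7) = -26.97, f(2.9) = -30.93, f(3.1) = -35.13, f(3.3) = -39.57, f(3.5) = -44.25, f(3.7) = -49.17, f(3.9) = -54.33, f(4.1) = -59.73, f(4.3) = -65.37.
Sum = Δu · [f(2.5) + f(2.7) + f(2.9) + ...].
Sum = -85.74.

-85.74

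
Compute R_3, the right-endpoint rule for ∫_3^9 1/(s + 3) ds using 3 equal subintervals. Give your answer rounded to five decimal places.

0.61667

Δs = (9 − 3)/3 = 2.
Right endpoints: 5, 7, 9.
f(5) = 0.125, f(7) = 0.1, f(9) = 1/12.
Sum = Δs · [f(5) + f(7) + f(9)].
Sum ≈ 0.61667.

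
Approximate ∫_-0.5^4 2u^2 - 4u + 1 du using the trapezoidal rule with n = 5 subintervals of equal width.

16.965

Δu = (4 − (-0.5))/5 = 0.9.
f(-0.5) = 3.5, f(0.4) = -0.28, f(1.3) = -0.82, f(2.2) = 1.88, f(3.1) = 7.82, f(4) = 17.
T_5 = (Δu/2)·[f(u_0) + 2f(u_1) + ... + 2f(u_{4}) + f(u_5)].
Sum = 16.965.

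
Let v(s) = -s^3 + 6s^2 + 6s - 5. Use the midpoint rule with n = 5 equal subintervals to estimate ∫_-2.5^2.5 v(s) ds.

35

Δs = (2.5 − (-2.5))/5 = 1.
Midpoints: -2, -1, 0, 1, 2.
v(-2) = 15, v(-1) = -4, v(0) = -5, v(1) = 6, v(2) = 23.
Sum = Δs · [v(-2) + v(-1) + v(0) + v(1) + v(2)].
Sum = 35.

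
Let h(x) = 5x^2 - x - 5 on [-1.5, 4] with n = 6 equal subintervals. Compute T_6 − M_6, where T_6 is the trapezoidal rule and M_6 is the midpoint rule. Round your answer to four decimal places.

T_6 ≈ 81.767940.
M_6 ≈ 75.991030.
T_6 − M_6 ≈ 5.7769.

5.7769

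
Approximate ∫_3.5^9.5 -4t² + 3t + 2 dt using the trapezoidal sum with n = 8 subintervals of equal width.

Δt = (9.5 − 3.5)/8 = 0.75.
f(3.5) = -36.5, f(4.25) = -57.5, f(5) = -83, f(5.75) = -113, f(6.5) = -147.5, f(7.25) = -186.5, f(8) = -230, f(8.75) = -278, f(9.5) = -330.5.
T_8 = (Δt/2)·[f(t_0) + 2f(t_1) + ... + 2f(t_{7}) + f(t_8)].
Sum = -959.25.

-959.25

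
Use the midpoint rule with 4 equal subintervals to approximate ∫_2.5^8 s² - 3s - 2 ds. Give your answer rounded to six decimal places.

Δs = (8 − 2.5)/4 = 1.375.
Midpoints: 3.1875, 4.5625, 5.9375, 7.3125.
f(3.1875) = -1.40234375, f(4.5625) = 5.12890625, f(5.9375) = 15.44140625, f(7.3125) = 29.53515625.
Sum = Δs · [f(3.1875) + f(4.5625) + f(5.9375) + f(7.3125)].
Sum ≈ 66.966797.

66.966797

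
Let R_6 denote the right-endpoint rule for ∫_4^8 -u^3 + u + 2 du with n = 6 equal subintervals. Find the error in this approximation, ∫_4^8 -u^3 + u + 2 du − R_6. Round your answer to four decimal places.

Exact integral: ∫_4^8 f(u) du = -928.
R_6 ≈ -1081.333333.
Error ≈ -928 − (-1081.333333) ≈ 153.3333.

153.3333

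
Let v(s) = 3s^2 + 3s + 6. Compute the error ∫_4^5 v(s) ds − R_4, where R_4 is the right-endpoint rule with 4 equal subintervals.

Exact integral: ∫_4^5 v(s) ds = 80.5.
R_4 = 84.28125.
Error = 80.5 − 84.28125 = -3.78125.

-3.78125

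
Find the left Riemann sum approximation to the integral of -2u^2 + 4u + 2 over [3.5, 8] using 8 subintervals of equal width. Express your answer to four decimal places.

-176.6777

Δu = (8 − 3.5)/8 = 0.5625.
Left endpoints: 3.5, 4.0625, 4.625, 5.1875, 5.75, 6.3125, 6.875, 7.4375.
f(3.5) = -8.5, f(4.0625) = -14.7578125, f(4.625) = -22.28125, f(5.1875) = -31.0703125, f(5.75) = -41.125, f(6.3125) = -52.4453125, f(6.875) = -65.03125, f(7.4375) = -78.8828125.
Sum = Δu · [f(3.5) + f(4.0625) + f(4.625) + ...].
Sum ≈ -176.6777.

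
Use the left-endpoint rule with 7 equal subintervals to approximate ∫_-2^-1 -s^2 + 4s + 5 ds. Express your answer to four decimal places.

Δs = (-1 − (-2))/7 = 1/7.
Left endpoints: -2, -13/7, -12/7, -11/7, -10/7, -9/7, -8/7.
f(-2) = -7, f(-13/7) = -288/49, f(-12/7) = -235/49, f(-11/7) = -184/49, f(-10/7) = -135/49, f(-9/7) = -88/49, f(-8/7) = -43/49.
Sum = Δs · [f(-2) + f(-13/7) + f(-12/7) + ...].
Sum ≈ -3.8367.

-3.8367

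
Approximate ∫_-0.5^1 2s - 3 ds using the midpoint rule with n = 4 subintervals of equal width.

Δs = (1 − (-0.5))/4 = 0.375.
Midpoints: -0.3125, 0.0625, 0.4375, 0.8125.
f(-0.3125) = -3.625, f(0.0625) = -2.875, f(0.4375) = -2.125, f(0.8125) = -1.375.
Sum = Δs · [f(-0.3125) + f(0.0625) + f(0.4375) + f(0.8125)].
Sum = -3.75.

-3.75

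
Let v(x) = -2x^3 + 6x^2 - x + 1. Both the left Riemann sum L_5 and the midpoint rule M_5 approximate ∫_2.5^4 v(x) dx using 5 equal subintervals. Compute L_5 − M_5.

5.506875

L_5 = -9.435.
M_5 = -14.941875.
L_5 − M_5 = 5.506875.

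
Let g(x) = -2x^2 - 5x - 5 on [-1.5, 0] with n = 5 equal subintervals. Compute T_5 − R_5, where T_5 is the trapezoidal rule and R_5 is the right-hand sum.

0.45

T_5 = -4.17.
R_5 = -4.62.
T_5 − R_5 = 0.45.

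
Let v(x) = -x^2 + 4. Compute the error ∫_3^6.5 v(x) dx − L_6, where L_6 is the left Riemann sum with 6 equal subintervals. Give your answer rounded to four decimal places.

Exact integral: ∫_3^6.5 v(x) dx ≈ -68.541667.
L_6 ≈ -59.042245.
Error ≈ -68.541667 − (-59.042245) ≈ -9.4994.

-9.4994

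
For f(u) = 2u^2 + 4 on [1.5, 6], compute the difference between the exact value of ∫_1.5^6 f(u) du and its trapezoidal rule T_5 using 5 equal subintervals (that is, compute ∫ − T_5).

-1.215

Exact integral: ∫_1.5^6 f(u) du = 159.75.
T_5 = 160.965.
Error = 159.75 − 160.965 = -1.215.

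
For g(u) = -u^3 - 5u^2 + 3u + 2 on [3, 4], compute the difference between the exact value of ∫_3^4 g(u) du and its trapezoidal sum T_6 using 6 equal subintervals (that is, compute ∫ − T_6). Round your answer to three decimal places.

0.072

Exact integral: ∫_3^4 g(u) du ≈ -92.91667.
T_6 ≈ -92.98843.
Error ≈ -92.91667 − (-92.98843) ≈ 0.072.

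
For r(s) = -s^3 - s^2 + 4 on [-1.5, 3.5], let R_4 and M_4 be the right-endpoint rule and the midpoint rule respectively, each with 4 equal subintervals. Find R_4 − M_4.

R_4 = -72.03125.
M_4 = -29.0625.
R_4 − M_4 = -42.96875.

-42.96875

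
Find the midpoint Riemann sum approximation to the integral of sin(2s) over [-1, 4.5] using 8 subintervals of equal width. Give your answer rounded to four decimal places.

0.2681

Δs = (4.5 − (-1))/8 = 0.6875.
Midpoints: -0.65625, 0.03125, 0.71875, 1.40625, 2.09375, 2.78125, 3.46875, 4.15625.
f(-0.65625) ≈ -0.9668, f(0.03125) ≈ 0.0625, f(0.71875) ≈ 0.9911, f(1.40625) ≈ 0.3232, f(2.09375) ≈ -0.8654, f(2.78125) ≈ -0.6599, f(3.46875) ≈ 0.6086, f(4.15625) ≈ 0.8967.
Sum = Δs · [f(-0.65625) + f(0.03125) + f(0.71875) + ...].
Sum ≈ 0.2681.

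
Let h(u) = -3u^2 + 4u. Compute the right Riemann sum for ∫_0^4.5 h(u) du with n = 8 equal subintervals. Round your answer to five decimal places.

Δu = (4.5 − 0)/8 = 0.5625.
Right endpoints: 0.5625, 1.125, 1.6875, 2.25, 2.8125, 3.375, 3.9375, 4.5.
h(0.5625) = 1.30078125, h(1.125) = 0.703125, h(1.6875) = -1.79296875, h(2.25) = -6.1875, h(2.8125) = -12.48046875, h(3.375) = -20.671875, h(3.9375) = -30.76171875, h(4.5) = -42.75.
Sum = Δu · [h(0.5625) + h(1.125) + h(1.6875) + ...].
Sum ≈ -63.36035.

-63.36035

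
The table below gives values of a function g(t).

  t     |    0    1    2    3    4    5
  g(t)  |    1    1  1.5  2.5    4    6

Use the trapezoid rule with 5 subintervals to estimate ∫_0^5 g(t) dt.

12.5

Δt = 1.
T_5 = (1/2)·[1 + 2·1 + 2·1.5 + 2·2.5 + 2·4 + 6] = 12.5.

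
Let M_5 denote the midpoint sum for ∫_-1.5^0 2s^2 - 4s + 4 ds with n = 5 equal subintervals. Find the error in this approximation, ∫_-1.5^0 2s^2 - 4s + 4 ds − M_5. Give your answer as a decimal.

0.0225

Exact integral: ∫_-1.5^0 f(s) ds = 12.75.
M_5 = 12.7275.
Error = 12.75 − 12.7275 = 0.0225.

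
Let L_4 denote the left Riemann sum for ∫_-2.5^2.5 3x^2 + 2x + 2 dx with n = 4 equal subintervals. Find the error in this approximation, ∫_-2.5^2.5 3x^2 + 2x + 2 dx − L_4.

2.34375

Exact integral: ∫_-2.5^2.5 f(x) dx = 41.25.
L_4 = 38.90625.
Error = 41.25 − 38.90625 = 2.34375.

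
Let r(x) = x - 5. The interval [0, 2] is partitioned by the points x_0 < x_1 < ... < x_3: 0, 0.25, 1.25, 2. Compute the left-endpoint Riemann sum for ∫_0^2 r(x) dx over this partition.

-8.8125

Subinterval widths: 0.25, 1, 0.75.
Left endpoints: 0, 0.25, 1.25.
r(0) = -5, r(0.25) = -4.75, r(1.25) = -3.75.
Sum = Σ Δx_i · r(x_i).
Sum = -8.8125.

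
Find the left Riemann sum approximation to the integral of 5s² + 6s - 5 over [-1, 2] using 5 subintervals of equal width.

0

Δs = (2 − (-1))/5 = 0.6.
Left endpoints: -1, -0.4, 0.2, 0.8, 1.4.
f(-1) = -6, f(-0.4) = -6.6, f(0.2) = -3.6, f(0.8) = 3, f(1.4) = 13.2.
Sum = Δs · [f(-1) + f(-0.4) + f(0.2) + f(0.8) + f(1.4)].
Sum = 0.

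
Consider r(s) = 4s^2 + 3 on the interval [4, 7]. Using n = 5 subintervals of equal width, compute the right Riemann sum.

421.32

Δs = (7 − 4)/5 = 0.6.
Right endpoints: 4.6, 5.2, 5.8, 6.4, 7.
r(4.6) = 87.64, r(5.2) = 111.16, r(5.8) = 137.56, r(6.4) = 166.84, r(7) = 199.
Sum = Δs · [r(4.6) + r(5.2) + r(5.8) + r(6.4) + r(7)].
Sum = 421.32.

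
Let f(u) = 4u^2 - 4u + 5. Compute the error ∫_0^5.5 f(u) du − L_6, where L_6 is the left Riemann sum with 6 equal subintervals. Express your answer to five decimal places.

Exact integral: ∫_0^5.5 f(u) du ≈ 188.8333333.
L_6 ≈ 146.5393519.
Error ≈ 188.8333333 − 146.5393519 ≈ 42.29398.

42.29398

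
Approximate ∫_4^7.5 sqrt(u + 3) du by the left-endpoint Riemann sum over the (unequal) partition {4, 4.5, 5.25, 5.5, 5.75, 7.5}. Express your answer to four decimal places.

10.0003

Subinterval widths: 0.5, 0.75, 0.25, 0.25, 1.75.
Left endpoints: 4, 4.5, 5.25, 5.5, 5.75.
f(4) ≈ 2.6458, f(4.5) ≈ 2.7386, f(5.25) ≈ 2.8723, f(5.5) ≈ 2.9155, f(5.75) ≈ 2.9580.
Sum = Σ Δu_i · f(u_i).
Sum ≈ 10.0003.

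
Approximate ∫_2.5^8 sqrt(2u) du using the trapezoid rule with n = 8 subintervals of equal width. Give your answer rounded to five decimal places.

17.59880

Δu = (8 − 2.5)/8 = 0.6875.
f(2.5) ≈ 2.23607, f(3.1875) ≈ 2.52488, f(3.875) ≈ 2.78388, f(4.5625) ≈ 3.02076, f(5.25) ≈ 3.24037, f(5.9375) ≈ 3.44601, f(6.625) ≈ 3.64005, f(7.3125) ≈ 3.82426, f(8) ≈ 4.00000.
T_8 = (Δu/2)·[f(u_0) + 2f(u_1) + ... + 2f(u_{7}) + f(u_8)].
Sum ≈ 17.59880.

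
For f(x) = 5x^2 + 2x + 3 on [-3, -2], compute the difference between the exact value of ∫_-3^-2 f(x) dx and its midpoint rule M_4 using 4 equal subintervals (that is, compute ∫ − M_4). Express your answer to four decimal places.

0.0260

Exact integral: ∫_-3^-2 f(x) dx ≈ 29.666667.
M_4 = 29.640625.
Error ≈ 29.666667 − 29.640625 ≈ 0.0260.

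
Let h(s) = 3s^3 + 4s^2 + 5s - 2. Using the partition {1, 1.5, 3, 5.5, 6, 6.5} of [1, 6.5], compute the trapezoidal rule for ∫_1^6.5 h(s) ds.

1921.40625

Subinterval widths: 0.5, 1.5, 2.5, 0.5, 0.5.
h(1) = 10, h(1.5) = 24.625, h(3) = 130, h(5.5) = 645.625, h(6) = 820, h(6.5) = 1023.375.
On each subinterval the trapezoid contributes (Δs_i/2)·[h(s_{i-1}) + h(s_i)].
Sum = 1921.40625.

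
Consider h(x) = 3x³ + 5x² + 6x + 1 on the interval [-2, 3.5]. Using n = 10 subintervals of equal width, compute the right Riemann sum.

Δx = (3.5 − (-2))/10 = 0.55.
Right endpoints: -1.45, -0.9, -0.35, 0.2, 0.75, 1.3, 1.85, 2.4, 2.95, 3.5.
h(-1.45) = -6.333375, h(-0.9) = -2.537, h(-0.35) = -0.616125, h(0.2) = 2.424, h(0.75) = 9.578125, h(1.3) = 23.841, h(1.85) = 48.207375, h(2.4) = 85.672, h(2.95) = 139.229625, h(3.5) = 211.875.
Sum = Δx · [h(-1.45) + h(-0.9) + h(-0.35) + ...].
Sum = 281.23734375.

281.23734375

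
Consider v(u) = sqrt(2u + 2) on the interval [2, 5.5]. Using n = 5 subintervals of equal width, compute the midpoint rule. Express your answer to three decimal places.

Δu = (5.5 − 2)/5 = 0.7.
Midpoints: 2.35, 3.05, 3.75, 4.45, 5.15.
v(2.35) ≈ 2.588, v(3.05) ≈ 2.846, v(3.75) ≈ 3.082, v(4.45) ≈ 3.302, v(5.15) ≈ 3.507.
Sum = Δu · [v(2.35) + v(3.05) + v(3.75) + v(4.45) + v(5.15)].
Sum ≈ 10.728.

10.728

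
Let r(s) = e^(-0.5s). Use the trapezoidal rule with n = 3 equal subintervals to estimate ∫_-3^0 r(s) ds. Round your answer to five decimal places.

7.10785

Δs = (0 − (-3))/3 = 1.
r(-3) ≈ 4.48169, r(-2) ≈ 2.71828, r(-1) ≈ 1.64872, r(0) ≈ 1.00000.
T_3 = (Δs/2)·[r(s_0) + 2r(s_1) + 2r(s_2) + r(s_3)].
Sum ≈ 7.10785.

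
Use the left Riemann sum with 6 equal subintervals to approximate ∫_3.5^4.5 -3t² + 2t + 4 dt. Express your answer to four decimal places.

Δt = (4.5 − 3.5)/6 = 1/6.
Left endpoints: 3.5, 11/3, 23/6, 4, 25/6, 13/3.
f(3.5) = -25.75, f(11/3) = -29, f(23/6) = -389/12, f(4) = -36, f(25/6) = -39.75, f(13/3) = -131/3.
Sum = Δt · [f(3.5) + f(11/3) + f(23/6) + ...].
Sum ≈ -34.4306.

-34.4306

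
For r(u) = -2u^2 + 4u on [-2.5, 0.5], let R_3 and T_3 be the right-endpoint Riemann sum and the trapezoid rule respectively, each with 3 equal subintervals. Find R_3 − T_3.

R_3 = -11.5.
T_3 = -23.5.
R_3 − T_3 = 12.

12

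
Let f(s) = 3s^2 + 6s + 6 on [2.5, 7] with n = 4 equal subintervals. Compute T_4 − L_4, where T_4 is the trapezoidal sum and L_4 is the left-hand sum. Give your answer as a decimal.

T_4 = 485.47265625.
L_4 = 398.14453125.
T_4 − L_4 = 87.328125.

87.328125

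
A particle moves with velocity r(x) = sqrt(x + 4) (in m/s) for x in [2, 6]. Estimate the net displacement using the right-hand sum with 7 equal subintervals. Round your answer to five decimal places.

11.48629

Δx = (6 − 2)/7 = 4/7.
Right endpoints: 18/7, 22/7, 26/7, 30/7, 34/7, 38/7, 6.
r(18/7) ≈ 2.56348, r(22/7) ≈ 2.67261, r(26/7) ≈ 2.77746, r(30/7) ≈ 2.87849, r(34/7) ≈ 2.97610, r(38/7) ≈ 3.07060, r(6) ≈ 3.16228.
Sum = Δx · [r(18/7) + r(22/7) + r(26/7) + ...].
Sum ≈ 11.48629.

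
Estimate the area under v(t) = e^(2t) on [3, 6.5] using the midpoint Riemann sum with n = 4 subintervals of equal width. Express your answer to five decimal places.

195134.27222

Δt = (6.5 − 3)/4 = 0.875.
Midpoints: 3.4375, 4.3125, 5.1875, 6.0625.
v(3.4375) ≈ 967.77537, v(4.3125) ≈ 5569.16271, v(5.1875) ≈ 32048.31863, v(6.0625) ≈ 184425.34013.
Sum = Δt · [v(3.4375) + v(4.3125) + v(5.1875) + v(6.0625)].
Sum ≈ 195134.27222.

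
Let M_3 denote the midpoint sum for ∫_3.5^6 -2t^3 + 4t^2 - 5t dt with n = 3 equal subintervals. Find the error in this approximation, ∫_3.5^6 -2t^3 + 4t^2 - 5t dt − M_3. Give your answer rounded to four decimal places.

Exact integral: ∫_3.5^6 f(t) dt ≈ -401.510417.
M_3 ≈ -397.965856.
Error ≈ -401.510417 − (-397.965856) ≈ -3.5446.

-3.5446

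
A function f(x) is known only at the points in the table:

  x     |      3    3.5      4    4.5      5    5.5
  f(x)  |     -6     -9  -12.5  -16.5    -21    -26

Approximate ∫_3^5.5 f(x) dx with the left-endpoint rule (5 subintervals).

Δx = 0.5.
Sum = 0.5·[(-6) + (-9) + (-12.5) + (-16.5) + (-21)] = -32.5.

-32.5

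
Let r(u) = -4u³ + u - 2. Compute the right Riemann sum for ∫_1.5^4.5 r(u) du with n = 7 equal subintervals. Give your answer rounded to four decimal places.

Δu = (4.5 − 1.5)/7 = 3/7.
Right endpoints: 27/14, 33/14, 39/14, 45/14, 51/14, 57/14, 4.5.
r(27/14) = -9866/343, r(33/14) = -17846/343, r(39/14) = -29390/343, r(45/14) = -45146/343, r(51/14) = -65762/343, r(57/14) = -91886/343, r(4.5) = -362.
Sum = Δu · [r(27/14) + r(33/14) + r(39/14) + ...].
Sum ≈ -479.8776.

-479.8776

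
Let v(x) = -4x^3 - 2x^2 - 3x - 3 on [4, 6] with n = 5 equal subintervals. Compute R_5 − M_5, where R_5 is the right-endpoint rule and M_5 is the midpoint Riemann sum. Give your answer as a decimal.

R_5 = -1311.44.
M_5 = -1175.68.
R_5 − M_5 = -135.76.

-135.76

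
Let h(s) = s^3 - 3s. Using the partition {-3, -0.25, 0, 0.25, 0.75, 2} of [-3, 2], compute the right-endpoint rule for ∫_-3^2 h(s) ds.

3.421875

Subinterval widths: 2.75, 0.25, 0.25, 0.5, 1.25.
Right endpoints: -0.25, 0, 0.25, 0.75, 2.
h(-0.25) = 0.734375, h(0) = 0, h(0.25) = -0.734375, h(0.75) = -1.828125, h(2) = 2.
Sum = Σ Δs_i · h(s_i).
Sum = 3.421875.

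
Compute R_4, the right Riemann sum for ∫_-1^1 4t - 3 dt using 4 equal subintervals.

-4

Δt = (1 − (-1))/4 = 0.5.
Right endpoints: -0.5, 0, 0.5, 1.
f(-0.5) = -5, f(0) = -3, f(0.5) = -1, f(1) = 1.
Sum = Δt · [f(-0.5) + f(0) + f(0.5) + f(1)].
Sum = -4.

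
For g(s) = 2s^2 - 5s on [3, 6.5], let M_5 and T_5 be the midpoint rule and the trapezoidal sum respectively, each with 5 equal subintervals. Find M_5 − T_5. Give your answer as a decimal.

-0.8575

M_5 = 81.6725.
T_5 = 82.53.
M_5 − T_5 = -0.8575.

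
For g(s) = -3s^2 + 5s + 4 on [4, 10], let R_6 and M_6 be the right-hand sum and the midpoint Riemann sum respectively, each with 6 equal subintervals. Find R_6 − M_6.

-115.5

R_6 = -816.
M_6 = -700.5.
R_6 − M_6 = -115.5.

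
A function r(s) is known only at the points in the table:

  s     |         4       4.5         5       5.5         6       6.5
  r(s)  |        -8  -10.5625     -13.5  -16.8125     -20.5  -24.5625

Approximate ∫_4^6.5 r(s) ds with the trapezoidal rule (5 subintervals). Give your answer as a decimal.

-38.828125

Δs = 0.5.
T_5 = (0.5/2)·[(-8) + 2·(-10.5625) + 2·(-13.5) + 2·(-16.8125) + 2·(-20.5) + (-24.5625)] = -38.828125.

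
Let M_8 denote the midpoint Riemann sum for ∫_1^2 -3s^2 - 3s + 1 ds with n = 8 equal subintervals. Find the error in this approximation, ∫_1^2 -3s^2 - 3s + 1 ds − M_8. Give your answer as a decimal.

Exact integral: ∫_1^2 f(s) ds = -10.5.
M_8 = -10.49609375.
Error = -10.5 − (-10.49609375) = -0.00390625.

-0.00390625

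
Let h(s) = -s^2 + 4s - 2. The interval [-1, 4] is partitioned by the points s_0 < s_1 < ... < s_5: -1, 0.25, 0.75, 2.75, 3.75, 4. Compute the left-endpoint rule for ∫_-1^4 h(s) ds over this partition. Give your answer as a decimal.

Subinterval widths: 1.25, 0.5, 2, 1, 0.25.
Left endpoints: -1, 0.25, 0.75, 2.75, 3.75.
h(-1) = -7, h(0.25) = -1.0625, h(0.75) = 0.4375, h(2.75) = 1.4375, h(3.75) = -1.0625.
Sum = Σ Δs_i · h(s_i).
Sum = -7.234375.

-7.234375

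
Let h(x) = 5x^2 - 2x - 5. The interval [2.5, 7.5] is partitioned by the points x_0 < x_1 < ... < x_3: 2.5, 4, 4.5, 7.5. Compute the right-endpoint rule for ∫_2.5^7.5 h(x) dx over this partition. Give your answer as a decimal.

927.875

Subinterval widths: 1.5, 0.5, 3.
Right endpoints: 4, 4.5, 7.5.
h(4) = 67, h(4.5) = 87.25, h(7.5) = 261.25.
Sum = Σ Δx_i · h(x_i).
Sum = 927.875.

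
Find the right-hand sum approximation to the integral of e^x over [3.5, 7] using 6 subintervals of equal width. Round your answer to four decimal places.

1403.6983

Δx = (7 − 3.5)/6 = 7/12.
Right endpoints: 49/12, 14/3, 5.25, 35/6, 77/12, 7.
f(49/12) ≈ 59.3430, f(14/3) ≈ 106.3427, f(5.25) ≈ 190.5663, f(35/6) ≈ 341.4951, f(77/12) ≈ 611.9598, f(7) ≈ 1096.6332.
Sum = Δx · [f(49/12) + f(14/3) + f(5.25) + ...].
Sum ≈ 1403.6983.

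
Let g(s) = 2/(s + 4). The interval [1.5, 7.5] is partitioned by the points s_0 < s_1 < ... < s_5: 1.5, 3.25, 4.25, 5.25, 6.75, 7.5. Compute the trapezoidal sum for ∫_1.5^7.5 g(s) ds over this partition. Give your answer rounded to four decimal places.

Subinterval widths: 1.75, 1, 1, 1.5, 0.75.
g(1.5) = 4/11, g(3.25) = 8/29, g(4.25) = 8/33, g(5.25) = 8/37, g(6.75) = 8/43, g(7.5) = 4/23.
On each subinterval the trapezoid contributes (Δs_i/2)·[g(s_{i-1}) + g(s_i)].
Sum ≈ 1.4847.

1.4847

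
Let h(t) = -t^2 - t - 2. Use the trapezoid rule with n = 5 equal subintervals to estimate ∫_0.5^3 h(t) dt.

-18.4375

Δt = (3 − 0.5)/5 = 0.5.
h(0.5) = -2.75, h(1) = -4, h(1.5) = -5.75, h(2) = -8, h(2.5) = -10.75, h(3) = -14.
T_5 = (Δt/2)·[h(t_0) + 2h(t_1) + ... + 2h(t_{4}) + h(t_5)].
Sum = -18.4375.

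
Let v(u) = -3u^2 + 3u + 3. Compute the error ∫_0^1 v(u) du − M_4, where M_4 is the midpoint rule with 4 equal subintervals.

-0.015625

Exact integral: ∫_0^1 v(u) du = 3.5.
M_4 = 3.515625.
Error = 3.5 − 3.515625 = -0.015625.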